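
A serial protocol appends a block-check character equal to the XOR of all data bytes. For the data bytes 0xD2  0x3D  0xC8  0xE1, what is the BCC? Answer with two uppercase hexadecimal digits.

C6

XOR the bytes together:
  start with 0xD2
  0xD2 ⊕ 0x3D = 0xEF
  0xEF ⊕ 0xC8 = 0x27
  0x27 ⊕ 0xE1 = 0xC6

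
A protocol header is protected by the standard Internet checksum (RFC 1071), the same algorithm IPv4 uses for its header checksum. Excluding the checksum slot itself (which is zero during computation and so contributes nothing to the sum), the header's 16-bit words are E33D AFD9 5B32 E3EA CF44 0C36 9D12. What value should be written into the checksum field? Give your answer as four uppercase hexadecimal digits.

B53D

One's-complement addition (fold any carry out of bit 15 back into bit 0):
  0xE33D + 0xAFD9 = 0x19316 → wrap carry → 0x9317
  0x9317 + 0x5B32 = 0x0EE49
  0xEE49 + 0xE3EA = 0x1D233 → wrap carry → 0xD234
  0xD234 + 0xCF44 = 0x1A178 → wrap carry → 0xA179
  0xA179 + 0x0C36 = 0x0ADAF
  0xADAF + 0x9D12 = 0x14AC1 → wrap carry → 0x4AC2
One's-complement sum = 0x4AC2.
Checksum = ~0x4AC2 & 0xFFFF = 0xB53D.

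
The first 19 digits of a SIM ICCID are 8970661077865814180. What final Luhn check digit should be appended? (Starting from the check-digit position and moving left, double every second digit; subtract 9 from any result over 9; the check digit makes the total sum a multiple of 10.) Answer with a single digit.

8

Partial digits right→left: 0 8 1 4 1 8 5 6 8 7 7 0 1 6 6 0 7 9 8
Double every second digit counting from the check-digit position (so the 1st, 3rd, 5th, ... of the partial from the right).
  doubled (with −9 where >9): 0 2 2 1 7 5 2 3 5 7 → sum 34
  kept as-is: 8 4 8 6 7 0 6 0 9 → sum 48
Total = 34 + 48 = 82.
Check digit = (10 − (82 mod 10)) mod 10 = 8.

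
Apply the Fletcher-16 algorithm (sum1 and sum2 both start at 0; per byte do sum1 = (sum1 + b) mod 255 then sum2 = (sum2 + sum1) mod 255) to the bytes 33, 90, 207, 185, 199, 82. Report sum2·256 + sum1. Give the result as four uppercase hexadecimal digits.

Running sums (mod 255):
  after byte 0 (33): sum1=33, sum2=33
  after byte 1 (90): sum1=123, sum2=156
  after byte 2 (207): sum1=75, sum2=231
  after byte 3 (185): sum1=5, sum2=236
  after byte 4 (199): sum1=204, sum2=185
  after byte 5 (82): sum1=31, sum2=216
Checksum = sum2·256 + sum1 = 216·256 + 31 = 55327 = 0xD81F.

D81F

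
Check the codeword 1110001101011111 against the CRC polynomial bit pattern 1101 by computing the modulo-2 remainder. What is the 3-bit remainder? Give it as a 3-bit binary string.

000

Modulo-2 division of 1110001101011111 by 1101:
  pos 0: 1110 XOR 1101 = 0011
  pos 2: 1100 XOR 1101 = 0001
  pos 5: 1110 XOR 1101 = 0011
  pos 7: 1110 XOR 1101 = 0011
  pos 9: 1111 XOR 1101 = 0010
  pos 11: 1011 XOR 1101 = 0110
  pos 12: 1101 XOR 1101 = 0000
Remainder = 000 (zero — the frame passes the CRC check).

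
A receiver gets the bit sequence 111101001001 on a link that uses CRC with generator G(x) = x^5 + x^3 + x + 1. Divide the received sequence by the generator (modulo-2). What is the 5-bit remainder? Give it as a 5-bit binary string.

Modulo-2 division of 111101001001 by 101011:
  pos 0: 111101 XOR 101011 = 010110
  pos 1: 101100 XOR 101011 = 000111
  pos 4: 111010 XOR 101011 = 010001
  pos 5: 100010 XOR 101011 = 001001
Remainder = 10011 (nonzero — an error is detected).

10011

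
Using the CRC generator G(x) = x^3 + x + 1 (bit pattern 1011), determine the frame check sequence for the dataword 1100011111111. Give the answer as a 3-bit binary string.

000

Append 3 zeros: 1100011111111000. Divide by 1011 (XOR where the leading bit is 1):
  pos 0: 1100 XOR 1011 = 0111
  pos 1: 1110 XOR 1011 = 0101
  pos 2: 1011 XOR 1011 = 0000
  pos 6: 1111 XOR 1011 = 0100
  pos 7: 1001 XOR 1011 = 0010
  pos 9: 1011 XOR 1011 = 0000
Remainder (last 3 bits) = 000. This is the CRC / FCS.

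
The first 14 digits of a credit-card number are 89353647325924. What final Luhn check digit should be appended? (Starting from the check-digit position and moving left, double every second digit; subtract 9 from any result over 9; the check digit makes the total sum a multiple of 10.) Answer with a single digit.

3

Partial digits right→left: 4 2 9 5 2 3 7 4 6 3 5 3 9 8
Double every second digit counting from the check-digit position (so the 1st, 3rd, 5th, ... of the partial from the right).
  doubled (with −9 where >9): 8 9 4 5 3 1 9 → sum 39
  kept as-is: 2 5 3 4 3 3 8 → sum 28
Total = 39 + 28 = 67.
Check digit = (10 − (67 mod 10)) mod 10 = 3.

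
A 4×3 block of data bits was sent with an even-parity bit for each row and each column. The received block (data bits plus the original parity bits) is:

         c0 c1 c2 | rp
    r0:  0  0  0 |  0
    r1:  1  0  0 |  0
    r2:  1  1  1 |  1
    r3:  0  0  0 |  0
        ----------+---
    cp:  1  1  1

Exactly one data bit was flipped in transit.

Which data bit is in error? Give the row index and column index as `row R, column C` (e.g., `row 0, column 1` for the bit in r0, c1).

row 1, column 0

Recompute each row's even parity and compare to rp:
  r0: data parity 0, sent rp 0 → ok
  r1: data parity 1, sent rp 0 → mismatch
  r2: data parity 1, sent rp 1 → ok
  r3: data parity 0, sent rp 0 → ok
Recompute each column's even parity and compare to cp:
  c0: data parity 0, sent cp 1 → mismatch
  c1: data parity 1, sent cp 1 → ok
  c2: data parity 1, sent cp 1 → ok
Exactly one row (r1) and one column (c0) fail → the flipped bit is at their intersection.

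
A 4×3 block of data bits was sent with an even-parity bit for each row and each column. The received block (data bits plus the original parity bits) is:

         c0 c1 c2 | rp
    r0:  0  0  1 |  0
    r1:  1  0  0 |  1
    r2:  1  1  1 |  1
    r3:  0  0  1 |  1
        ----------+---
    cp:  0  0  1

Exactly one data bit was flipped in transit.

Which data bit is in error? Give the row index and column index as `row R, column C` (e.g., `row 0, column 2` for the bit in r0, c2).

Recompute each row's even parity and compare to rp:
  r0: data parity 1, sent rp 0 → mismatch
  r1: data parity 1, sent rp 1 → ok
  r2: data parity 1, sent rp 1 → ok
  r3: data parity 1, sent rp 1 → ok
Recompute each column's even parity and compare to cp:
  c0: data parity 0, sent cp 0 → ok
  c1: data parity 1, sent cp 0 → mismatch
  c2: data parity 1, sent cp 1 → ok
Exactly one row (r0) and one column (c1) fail → the flipped bit is at their intersection.

row 0, column 1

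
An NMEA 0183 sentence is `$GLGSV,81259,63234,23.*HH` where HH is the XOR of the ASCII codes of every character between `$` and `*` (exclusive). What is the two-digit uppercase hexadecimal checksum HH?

4D

XOR the ASCII codes of the payload characters:
  'G' = 0x47 → acc = 0x47
  'L' = 0x4C → acc = 0x0B
  'G' = 0x47 → acc = 0x4C
  'S' = 0x53 → acc = 0x1F
  'V' = 0x56 → acc = 0x49
  ',' = 0x2C → acc = 0x65
  '8' = 0x38 → acc = 0x5D
  '1' = 0x31 → acc = 0x6C
  '2' = 0x32 → acc = 0x5E
  '5' = 0x35 → acc = 0x6B
  '9' = 0x39 → acc = 0x52
  ',' = 0x2C → acc = 0x7E
  '6' = 0x36 → acc = 0x48
  '3' = 0x33 → acc = 0x7B
  '2' = 0x32 → acc = 0x49
  '3' = 0x33 → acc = 0x7A
  '4' = 0x34 → acc = 0x4E
  ',' = 0x2C → acc = 0x62
  '2' = 0x32 → acc = 0x50
  '3' = 0x33 → acc = 0x63
  '.' = 0x2E → acc = 0x4D
Checksum = 0x4D.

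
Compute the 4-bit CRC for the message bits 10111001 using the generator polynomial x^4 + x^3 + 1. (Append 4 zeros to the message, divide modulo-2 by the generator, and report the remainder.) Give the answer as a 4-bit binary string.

1000

Append 4 zeros: 101110010000. Divide by 11001 (XOR where the leading bit is 1):
  pos 0: 10111 XOR 11001 = 01110
  pos 1: 11100 XOR 11001 = 00101
  pos 3: 10101 XOR 11001 = 01100
  pos 4: 11000 XOR 11001 = 00001
Remainder (last 4 bits) = 1000. This is the CRC / FCS.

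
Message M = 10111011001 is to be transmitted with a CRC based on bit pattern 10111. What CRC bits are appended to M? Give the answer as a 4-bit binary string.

0100

Append 4 zeros: 101110110010000. Divide by 10111 (XOR where the leading bit is 1):
  pos 0: 10111 XOR 10111 = 00000
  pos 6: 11001 XOR 10111 = 01110
  pos 7: 11100 XOR 10111 = 01011
  pos 8: 10110 XOR 10111 = 00001
Remainder (last 4 bits) = 0100. This is the CRC / FCS.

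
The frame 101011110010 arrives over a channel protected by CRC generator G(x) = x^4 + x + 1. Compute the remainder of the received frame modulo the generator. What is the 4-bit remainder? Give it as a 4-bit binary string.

0100

Modulo-2 division of 101011110010 by 10011:
  pos 0: 10101 XOR 10011 = 00110
  pos 2: 11011 XOR 10011 = 01000
  pos 3: 10001 XOR 10011 = 00010
  pos 6: 10001 XOR 10011 = 00010
Remainder = 0100 (nonzero — an error is detected).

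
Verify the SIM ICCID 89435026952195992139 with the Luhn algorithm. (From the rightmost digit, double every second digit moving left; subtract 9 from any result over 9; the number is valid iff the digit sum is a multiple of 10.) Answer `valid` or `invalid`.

invalid

From the right, keep odd positions and double even positions (subtract 9 from any doubled value over 9):
  doubled (positions 2,4,...): 6 4 9 9 4 9 4 1 8 7 → sum 61
  kept (positions 1,3,...): 9 1 9 5 1 5 6 0 3 9 → sum 48
Total = 109.
109 mod 10 = 9, so the number is invalid.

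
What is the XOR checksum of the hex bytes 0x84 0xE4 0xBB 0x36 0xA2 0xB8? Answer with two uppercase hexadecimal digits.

XOR the bytes together:
  start with 0x84
  0x84 ⊕ 0xE4 = 0x60
  0x60 ⊕ 0xBB = 0xDB
  0xDB ⊕ 0x36 = 0xED
  0xED ⊕ 0xA2 = 0x4F
  0x4F ⊕ 0xB8 = 0xF7

F7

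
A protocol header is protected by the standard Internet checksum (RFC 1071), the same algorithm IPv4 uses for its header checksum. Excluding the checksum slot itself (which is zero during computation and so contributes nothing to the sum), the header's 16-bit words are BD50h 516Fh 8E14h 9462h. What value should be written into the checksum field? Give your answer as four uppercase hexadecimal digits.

CEC8

One's-complement addition (fold any carry out of bit 15 back into bit 0):
  0xBD50 + 0x516F = 0x10EBF → wrap carry → 0x0EC0
  0x0EC0 + 0x8E14 = 0x09CD4
  0x9CD4 + 0x9462 = 0x13136 → wrap carry → 0x3137
One's-complement sum = 0x3137.
Checksum = ~0x3137 & 0xFFFF = 0xCEC8.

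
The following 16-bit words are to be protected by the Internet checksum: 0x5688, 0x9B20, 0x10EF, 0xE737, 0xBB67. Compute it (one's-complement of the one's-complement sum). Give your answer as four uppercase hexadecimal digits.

One's-complement addition (fold any carry out of bit 15 back into bit 0):
  0x5688 + 0x9B20 = 0x0F1A8
  0xF1A8 + 0x10EF = 0x10297 → wrap carry → 0x0298
  0x0298 + 0xE737 = 0x0E9CF
  0xE9CF + 0xBB67 = 0x1A536 → wrap carry → 0xA537
One's-complement sum = 0xA537.
Checksum = ~0xA537 & 0xFFFF = 0x5AC8.

5AC8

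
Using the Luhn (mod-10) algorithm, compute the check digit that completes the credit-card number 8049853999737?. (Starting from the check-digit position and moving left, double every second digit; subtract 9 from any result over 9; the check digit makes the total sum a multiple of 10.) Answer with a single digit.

8

Partial digits right→left: 7 3 7 9 9 9 3 5 8 9 4 0 8
Double every second digit counting from the check-digit position (so the 1st, 3rd, 5th, ... of the partial from the right).
  doubled (with −9 where >9): 5 5 9 6 7 8 7 → sum 47
  kept as-is: 3 9 9 5 9 0 → sum 35
Total = 47 + 35 = 82.
Check digit = (10 − (82 mod 10)) mod 10 = 8.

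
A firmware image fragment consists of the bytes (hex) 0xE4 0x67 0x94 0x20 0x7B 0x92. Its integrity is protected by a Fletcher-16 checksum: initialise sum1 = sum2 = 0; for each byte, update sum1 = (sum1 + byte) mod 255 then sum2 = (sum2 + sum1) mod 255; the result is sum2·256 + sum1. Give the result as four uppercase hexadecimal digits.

Running sums (mod 255):
  after byte 0 (0xE4): sum1=228, sum2=228
  after byte 1 (0x67): sum1=76, sum2=49
  after byte 2 (0x94): sum1=224, sum2=18
  after byte 3 (0x20): sum1=1, sum2=19
  after byte 4 (0x7B): sum1=124, sum2=143
  after byte 5 (0x92): sum1=15, sum2=158
Checksum = sum2·256 + sum1 = 158·256 + 15 = 40463 = 0x9E0F.

9E0F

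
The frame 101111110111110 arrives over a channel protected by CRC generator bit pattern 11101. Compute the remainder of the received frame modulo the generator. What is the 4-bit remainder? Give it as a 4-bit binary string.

0000

Modulo-2 division of 101111110111110 by 11101:
  pos 0: 10111 XOR 11101 = 01010
  pos 1: 10101 XOR 11101 = 01000
  pos 2: 10001 XOR 11101 = 01100
  pos 3: 11001 XOR 11101 = 00100
  pos 5: 10001 XOR 11101 = 01100
  pos 6: 11001 XOR 11101 = 00100
  pos 8: 10011 XOR 11101 = 01110
  pos 9: 11101 XOR 11101 = 00000
Remainder = 0000 (zero — the frame passes the CRC check).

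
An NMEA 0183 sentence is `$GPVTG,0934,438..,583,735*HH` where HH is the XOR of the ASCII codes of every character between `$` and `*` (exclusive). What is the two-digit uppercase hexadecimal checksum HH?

6C

XOR the ASCII codes of the payload characters:
  'G' = 0x47 → acc = 0x47
  'P' = 0x50 → acc = 0x17
  'V' = 0x56 → acc = 0x41
  'T' = 0x54 → acc = 0x15
  'G' = 0x47 → acc = 0x52
  ',' = 0x2C → acc = 0x7E
  '0' = 0x30 → acc = 0x4E
  '9' = 0x39 → acc = 0x77
  '3' = 0x33 → acc = 0x44
  '4' = 0x34 → acc = 0x70
  ',' = 0x2C → acc = 0x5C
  '4' = 0x34 → acc = 0x68
  '3' = 0x33 → acc = 0x5B
  '8' = 0x38 → acc = 0x63
  '.' = 0x2E → acc = 0x4D
  '.' = 0x2E → acc = 0x63
  ',' = 0x2C → acc = 0x4F
  '5' = 0x35 → acc = 0x7A
  '8' = 0x38 → acc = 0x42
  '3' = 0x33 → acc = 0x71
  ',' = 0x2C → acc = 0x5D
  '7' = 0x37 → acc = 0x6A
  '3' = 0x33 → acc = 0x59
  '5' = 0x35 → acc = 0x6C
Checksum = 0x6C.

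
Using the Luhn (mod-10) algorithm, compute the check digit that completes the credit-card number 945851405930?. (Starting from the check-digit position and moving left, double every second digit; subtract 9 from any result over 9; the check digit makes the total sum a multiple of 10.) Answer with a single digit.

Partial digits right→left: 0 3 9 5 0 4 1 5 8 5 4 9
Double every second digit counting from the check-digit position (so the 1st, 3rd, 5th, ... of the partial from the right).
  doubled (with −9 where >9): 0 9 0 2 7 8 → sum 26
  kept as-is: 3 5 4 5 5 9 → sum 31
Total = 26 + 31 = 57.
Check digit = (10 − (57 mod 10)) mod 10 = 3.

3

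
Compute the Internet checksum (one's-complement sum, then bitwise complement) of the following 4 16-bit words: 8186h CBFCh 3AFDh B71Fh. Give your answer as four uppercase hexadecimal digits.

C05F

One's-complement addition (fold any carry out of bit 15 back into bit 0):
  0x8186 + 0xCBFC = 0x14D82 → wrap carry → 0x4D83
  0x4D83 + 0x3AFD = 0x08880
  0x8880 + 0xB71F = 0x13F9F → wrap carry → 0x3FA0
One's-complement sum = 0x3FA0.
Checksum = ~0x3FA0 & 0xFFFF = 0xC05F.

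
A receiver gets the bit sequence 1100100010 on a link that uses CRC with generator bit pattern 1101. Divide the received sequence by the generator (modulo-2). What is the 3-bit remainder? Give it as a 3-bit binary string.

Modulo-2 division of 1100100010 by 1101:
  pos 0: 1100 XOR 1101 = 0001
  pos 3: 1100 XOR 1101 = 0001
  pos 6: 1010 XOR 1101 = 0111
Remainder = 111 (nonzero — an error is detected).

111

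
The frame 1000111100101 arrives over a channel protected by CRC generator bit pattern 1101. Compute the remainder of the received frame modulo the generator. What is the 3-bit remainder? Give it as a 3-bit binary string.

000

Modulo-2 division of 1000111100101 by 1101:
  pos 0: 1000 XOR 1101 = 0101
  pos 1: 1011 XOR 1101 = 0110
  pos 2: 1101 XOR 1101 = 0000
  pos 6: 1100 XOR 1101 = 0001
  pos 9: 1101 XOR 1101 = 0000
Remainder = 000 (zero — the frame passes the CRC check).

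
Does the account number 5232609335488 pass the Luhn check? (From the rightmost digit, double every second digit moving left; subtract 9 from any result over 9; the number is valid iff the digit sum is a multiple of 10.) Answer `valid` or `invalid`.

valid

From the right, keep odd positions and double even positions (subtract 9 from any doubled value over 9):
  doubled (positions 2,4,...): 7 1 6 0 4 4 → sum 22
  kept (positions 1,3,...): 8 4 3 9 6 3 5 → sum 38
Total = 60.
60 mod 10 = 0, so the number is valid.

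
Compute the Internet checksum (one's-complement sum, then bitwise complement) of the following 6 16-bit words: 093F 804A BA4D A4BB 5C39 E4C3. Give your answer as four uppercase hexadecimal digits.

One's-complement addition (fold any carry out of bit 15 back into bit 0):
  0x093F + 0x804A = 0x08989
  0x8989 + 0xBA4D = 0x143D6 → wrap carry → 0x43D7
  0x43D7 + 0xA4BB = 0x0E892
  0xE892 + 0x5C39 = 0x144CB → wrap carry → 0x44CC
  0x44CC + 0xE4C3 = 0x1298F → wrap carry → 0x2990
One's-complement sum = 0x2990.
Checksum = ~0x2990 & 0xFFFF = 0xD66F.

D66F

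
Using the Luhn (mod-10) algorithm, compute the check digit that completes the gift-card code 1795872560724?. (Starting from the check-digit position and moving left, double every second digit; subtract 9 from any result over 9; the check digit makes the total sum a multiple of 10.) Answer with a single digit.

6

Partial digits right→left: 4 2 7 0 6 5 2 7 8 5 9 7 1
Double every second digit counting from the check-digit position (so the 1st, 3rd, 5th, ... of the partial from the right).
  doubled (with −9 where >9): 8 5 3 4 7 9 2 → sum 38
  kept as-is: 2 0 5 7 5 7 → sum 26
Total = 38 + 26 = 64.
Check digit = (10 − (64 mod 10)) mod 10 = 6.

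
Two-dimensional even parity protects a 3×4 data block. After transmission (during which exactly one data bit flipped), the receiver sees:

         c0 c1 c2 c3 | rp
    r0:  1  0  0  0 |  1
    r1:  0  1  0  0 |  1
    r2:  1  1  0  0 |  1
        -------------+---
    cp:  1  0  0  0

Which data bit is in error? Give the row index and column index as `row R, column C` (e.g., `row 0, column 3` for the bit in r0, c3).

row 2, column 0

Recompute each row's even parity and compare to rp:
  r0: data parity 1, sent rp 1 → ok
  r1: data parity 1, sent rp 1 → ok
  r2: data parity 0, sent rp 1 → mismatch
Recompute each column's even parity and compare to cp:
  c0: data parity 0, sent cp 1 → mismatch
  c1: data parity 0, sent cp 0 → ok
  c2: data parity 0, sent cp 0 → ok
  c3: data parity 0, sent cp 0 → ok
Exactly one row (r2) and one column (c0) fail → the flipped bit is at their intersection.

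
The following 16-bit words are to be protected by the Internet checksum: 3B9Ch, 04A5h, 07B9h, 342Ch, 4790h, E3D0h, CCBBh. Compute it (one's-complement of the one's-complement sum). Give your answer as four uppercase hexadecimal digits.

One's-complement addition (fold any carry out of bit 15 back into bit 0):
  0x3B9C + 0x04A5 = 0x04041
  0x4041 + 0x07B9 = 0x047FA
  0x47FA + 0x342C = 0x07C26
  0x7C26 + 0x4790 = 0x0C3B6
  0xC3B6 + 0xE3D0 = 0x1A786 → wrap carry → 0xA787
  0xA787 + 0xCCBB = 0x17442 → wrap carry → 0x7443
One's-complement sum = 0x7443.
Checksum = ~0x7443 & 0xFFFF = 0x8BBC.

8BBC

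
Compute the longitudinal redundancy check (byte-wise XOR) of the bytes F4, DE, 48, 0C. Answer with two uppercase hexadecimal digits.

6E

XOR the bytes together:
  start with 0xF4
  0xF4 ⊕ 0xDE = 0x2A
  0x2A ⊕ 0x48 = 0x62
  0x62 ⊕ 0x0C = 0x6E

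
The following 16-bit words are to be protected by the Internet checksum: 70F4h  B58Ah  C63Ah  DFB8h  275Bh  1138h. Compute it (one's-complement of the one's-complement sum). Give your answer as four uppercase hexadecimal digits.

FAF9

One's-complement addition (fold any carry out of bit 15 back into bit 0):
  0x70F4 + 0xB58A = 0x1267E → wrap carry → 0x267F
  0x267F + 0xC63A = 0x0ECB9
  0xECB9 + 0xDFB8 = 0x1CC71 → wrap carry → 0xCC72
  0xCC72 + 0x275B = 0x0F3CD
  0xF3CD + 0x1138 = 0x10505 → wrap carry → 0x0506
One's-complement sum = 0x0506.
Checksum = ~0x0506 & 0xFFFF = 0xFAF9.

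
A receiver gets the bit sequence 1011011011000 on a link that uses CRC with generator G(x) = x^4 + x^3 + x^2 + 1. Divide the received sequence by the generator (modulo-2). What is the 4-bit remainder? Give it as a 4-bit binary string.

Modulo-2 division of 1011011011000 by 11101:
  pos 0: 10110 XOR 11101 = 01011
  pos 1: 10111 XOR 11101 = 01010
  pos 2: 10101 XOR 11101 = 01000
  pos 3: 10000 XOR 11101 = 01101
  pos 4: 11011 XOR 11101 = 00110
  pos 6: 11010 XOR 11101 = 00111
  pos 8: 11100 XOR 11101 = 00001
Remainder = 0001 (nonzero — an error is detected).

0001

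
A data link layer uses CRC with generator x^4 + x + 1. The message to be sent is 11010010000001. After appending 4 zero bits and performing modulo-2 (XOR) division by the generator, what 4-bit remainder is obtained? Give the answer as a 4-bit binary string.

Append 4 zeros: 110100100000010000. Divide by 10011 (XOR where the leading bit is 1):
  pos 0: 11010 XOR 10011 = 01001
  pos 1: 10010 XOR 10011 = 00001
  pos 5: 11000 XOR 10011 = 01011
  pos 6: 10110 XOR 10011 = 00101
  pos 8: 10100 XOR 10011 = 00111
  pos 10: 11110 XOR 10011 = 01101
  pos 11: 11010 XOR 10011 = 01001
  pos 12: 10010 XOR 10011 = 00001
Remainder (last 4 bits) = 0010. This is the CRC / FCS.

0010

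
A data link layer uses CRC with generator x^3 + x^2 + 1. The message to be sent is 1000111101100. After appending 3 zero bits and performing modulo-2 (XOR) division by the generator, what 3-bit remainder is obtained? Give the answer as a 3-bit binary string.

011

Append 3 zeros: 1000111101100000. Divide by 1101 (XOR where the leading bit is 1):
  pos 0: 1000 XOR 1101 = 0101
  pos 1: 1011 XOR 1101 = 0110
  pos 2: 1101 XOR 1101 = 0000
  pos 6: 1101 XOR 1101 = 0000
  pos 10: 1000 XOR 1101 = 0101
  pos 11: 1010 XOR 1101 = 0111
  pos 12: 1110 XOR 1101 = 0011
Remainder (last 3 bits) = 011. This is the CRC / FCS.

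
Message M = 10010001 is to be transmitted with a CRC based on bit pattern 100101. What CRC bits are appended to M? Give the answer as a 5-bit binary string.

Append 5 zeros: 1001000100000. Divide by 100101 (XOR where the leading bit is 1):
  pos 0: 100100 XOR 100101 = 000001
  pos 5: 101000 XOR 100101 = 001101
  pos 7: 110100 XOR 100101 = 010001
Remainder (last 5 bits) = 10001. This is the CRC / FCS.

10001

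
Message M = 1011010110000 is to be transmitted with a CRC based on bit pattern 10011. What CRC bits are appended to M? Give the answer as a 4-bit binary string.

0111

Append 4 zeros: 10110101100000000. Divide by 10011 (XOR where the leading bit is 1):
  pos 0: 10110 XOR 10011 = 00101
  pos 2: 10110 XOR 10011 = 00101
  pos 4: 10111 XOR 10011 = 00100
  pos 6: 10000 XOR 10011 = 00011
  pos 9: 11000 XOR 10011 = 01011
  pos 10: 10110 XOR 10011 = 00101
  pos 12: 10100 XOR 10011 = 00111
Remainder (last 4 bits) = 0111. This is the CRC / FCS.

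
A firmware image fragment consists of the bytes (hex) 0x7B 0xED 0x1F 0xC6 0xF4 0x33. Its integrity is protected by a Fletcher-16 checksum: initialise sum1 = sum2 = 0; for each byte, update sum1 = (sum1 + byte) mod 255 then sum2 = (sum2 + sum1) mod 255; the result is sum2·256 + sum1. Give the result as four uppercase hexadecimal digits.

Running sums (mod 255):
  after byte 0 (0x7B): sum1=123, sum2=123
  after byte 1 (0xED): sum1=105, sum2=228
  after byte 2 (0x1F): sum1=136, sum2=109
  after byte 3 (0xC6): sum1=79, sum2=188
  after byte 4 (0xF4): sum1=68, sum2=1
  after byte 5 (0x33): sum1=119, sum2=120
Checksum = sum2·256 + sum1 = 120·256 + 119 = 30839 = 0x7877.

7877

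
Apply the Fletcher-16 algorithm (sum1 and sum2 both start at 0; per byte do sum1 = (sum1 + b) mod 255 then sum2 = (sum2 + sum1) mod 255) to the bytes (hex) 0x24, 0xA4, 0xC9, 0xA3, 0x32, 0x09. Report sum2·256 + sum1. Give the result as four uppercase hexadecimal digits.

8F71

Running sums (mod 255):
  after byte 0 (0x24): sum1=36, sum2=36
  after byte 1 (0xA4): sum1=200, sum2=236
  after byte 2 (0xC9): sum1=146, sum2=127
  after byte 3 (0xA3): sum1=54, sum2=181
  after byte 4 (0x32): sum1=104, sum2=30
  after byte 5 (0x09): sum1=113, sum2=143
Checksum = sum2·256 + sum1 = 143·256 + 113 = 36721 = 0x8F71.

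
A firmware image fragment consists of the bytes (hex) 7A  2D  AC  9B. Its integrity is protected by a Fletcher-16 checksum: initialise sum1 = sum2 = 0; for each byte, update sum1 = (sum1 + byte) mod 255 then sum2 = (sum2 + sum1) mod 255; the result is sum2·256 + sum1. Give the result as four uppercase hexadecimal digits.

66EF

Running sums (mod 255):
  after byte 0 (7A): sum1=122, sum2=122
  after byte 1 (2D): sum1=167, sum2=34
  after byte 2 (AC): sum1=84, sum2=118
  after byte 3 (9B): sum1=239, sum2=102
Checksum = sum2·256 + sum1 = 102·256 + 239 = 26351 = 0x66EF.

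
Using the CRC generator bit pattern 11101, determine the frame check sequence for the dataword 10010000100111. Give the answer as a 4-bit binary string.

Append 4 zeros: 100100001001110000. Divide by 11101 (XOR where the leading bit is 1):
  pos 0: 10010 XOR 11101 = 01111
  pos 1: 11110 XOR 11101 = 00011
  pos 4: 11001 XOR 11101 = 00100
  pos 6: 10000 XOR 11101 = 01101
  pos 7: 11011 XOR 11101 = 00110
  pos 9: 11011 XOR 11101 = 00110
  pos 11: 11000 XOR 11101 = 00101
  pos 13: 10100 XOR 11101 = 01001
Remainder (last 4 bits) = 1001. This is the CRC / FCS.

1001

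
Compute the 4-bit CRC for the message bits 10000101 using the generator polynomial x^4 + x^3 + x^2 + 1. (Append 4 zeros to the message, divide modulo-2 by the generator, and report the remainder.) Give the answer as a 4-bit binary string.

Append 4 zeros: 100001010000. Divide by 11101 (XOR where the leading bit is 1):
  pos 0: 10000 XOR 11101 = 01101
  pos 1: 11011 XOR 11101 = 00110
  pos 3: 11001 XOR 11101 = 00100
  pos 5: 10000 XOR 11101 = 01101
  pos 6: 11010 XOR 11101 = 00111
Remainder (last 4 bits) = 1110. This is the CRC / FCS.

1110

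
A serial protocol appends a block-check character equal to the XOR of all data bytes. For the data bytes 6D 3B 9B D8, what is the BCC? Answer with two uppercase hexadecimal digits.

15

XOR the bytes together:
  start with 0x6D
  0x6D ⊕ 0x3B = 0x56
  0x56 ⊕ 0x9B = 0xCD
  0xCD ⊕ 0xD8 = 0x15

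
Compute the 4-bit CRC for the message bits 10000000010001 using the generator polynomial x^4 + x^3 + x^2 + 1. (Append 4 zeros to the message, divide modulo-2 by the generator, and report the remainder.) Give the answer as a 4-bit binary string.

Append 4 zeros: 100000000100010000. Divide by 11101 (XOR where the leading bit is 1):
  pos 0: 10000 XOR 11101 = 01101
  pos 1: 11010 XOR 11101 = 00111
  pos 3: 11100 XOR 11101 = 00001
  pos 7: 10100 XOR 11101 = 01001
  pos 8: 10010 XOR 11101 = 01111
  pos 9: 11111 XOR 11101 = 00010
  pos 12: 10000 XOR 11101 = 01101
  pos 13: 11010 XOR 11101 = 00111
Remainder (last 4 bits) = 0111. This is the CRC / FCS.

0111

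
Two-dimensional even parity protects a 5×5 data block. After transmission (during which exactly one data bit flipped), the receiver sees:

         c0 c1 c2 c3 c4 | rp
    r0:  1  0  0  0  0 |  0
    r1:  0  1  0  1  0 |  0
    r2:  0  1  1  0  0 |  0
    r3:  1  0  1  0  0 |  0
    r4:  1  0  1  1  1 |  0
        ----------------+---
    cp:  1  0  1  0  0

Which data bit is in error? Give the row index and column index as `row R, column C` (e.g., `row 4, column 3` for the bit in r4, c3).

row 0, column 4

Recompute each row's even parity and compare to rp:
  r0: data parity 1, sent rp 0 → mismatch
  r1: data parity 0, sent rp 0 → ok
  r2: data parity 0, sent rp 0 → ok
  r3: data parity 0, sent rp 0 → ok
  r4: data parity 0, sent rp 0 → ok
Recompute each column's even parity and compare to cp:
  c0: data parity 1, sent cp 1 → ok
  c1: data parity 0, sent cp 0 → ok
  c2: data parity 1, sent cp 1 → ok
  c3: data parity 0, sent cp 0 → ok
  c4: data parity 1, sent cp 0 → mismatch
Exactly one row (r0) and one column (c4) fail → the flipped bit is at their intersection.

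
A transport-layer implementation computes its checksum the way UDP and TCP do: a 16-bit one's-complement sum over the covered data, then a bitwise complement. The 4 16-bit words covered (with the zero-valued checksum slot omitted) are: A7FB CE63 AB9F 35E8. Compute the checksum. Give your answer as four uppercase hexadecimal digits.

A818

One's-complement addition (fold any carry out of bit 15 back into bit 0):
  0xA7FB + 0xCE63 = 0x1765E → wrap carry → 0x765F
  0x765F + 0xAB9F = 0x121FE → wrap carry → 0x21FF
  0x21FF + 0x35E8 = 0x057E7
One's-complement sum = 0x57E7.
Checksum = ~0x57E7 & 0xFFFF = 0xA818.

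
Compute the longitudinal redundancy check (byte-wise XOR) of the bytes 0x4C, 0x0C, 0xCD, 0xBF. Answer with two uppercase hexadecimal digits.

XOR the bytes together:
  start with 0x4C
  0x4C ⊕ 0x0C = 0x40
  0x40 ⊕ 0xCD = 0x8D
  0x8D ⊕ 0xBF = 0x32

32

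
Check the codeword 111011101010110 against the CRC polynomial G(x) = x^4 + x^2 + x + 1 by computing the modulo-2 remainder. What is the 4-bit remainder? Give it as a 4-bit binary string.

Modulo-2 division of 111011101010110 by 10111:
  pos 0: 11101 XOR 10111 = 01010
  pos 1: 10101 XOR 10111 = 00010
  pos 4: 10101 XOR 10111 = 00010
  pos 7: 10010 XOR 10111 = 00101
  pos 9: 10111 XOR 10111 = 00000
Remainder = 0000 (zero — the frame passes the CRC check).

0000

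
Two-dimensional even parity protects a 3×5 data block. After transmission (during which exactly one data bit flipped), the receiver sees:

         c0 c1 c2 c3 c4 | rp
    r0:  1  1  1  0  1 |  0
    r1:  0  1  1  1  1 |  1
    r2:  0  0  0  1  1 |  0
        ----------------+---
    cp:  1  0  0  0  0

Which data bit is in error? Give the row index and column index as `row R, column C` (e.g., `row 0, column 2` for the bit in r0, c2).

Recompute each row's even parity and compare to rp:
  r0: data parity 0, sent rp 0 → ok
  r1: data parity 0, sent rp 1 → mismatch
  r2: data parity 0, sent rp 0 → ok
Recompute each column's even parity and compare to cp:
  c0: data parity 1, sent cp 1 → ok
  c1: data parity 0, sent cp 0 → ok
  c2: data parity 0, sent cp 0 → ok
  c3: data parity 0, sent cp 0 → ok
  c4: data parity 1, sent cp 0 → mismatch
Exactly one row (r1) and one column (c4) fail → the flipped bit is at their intersection.

row 1, column 4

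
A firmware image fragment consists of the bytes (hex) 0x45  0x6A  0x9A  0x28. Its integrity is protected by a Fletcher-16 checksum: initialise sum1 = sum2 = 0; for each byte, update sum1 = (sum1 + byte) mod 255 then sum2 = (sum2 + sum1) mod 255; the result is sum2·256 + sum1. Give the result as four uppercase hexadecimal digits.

B172

Running sums (mod 255):
  after byte 0 (0x45): sum1=69, sum2=69
  after byte 1 (0x6A): sum1=175, sum2=244
  after byte 2 (0x9A): sum1=74, sum2=63
  after byte 3 (0x28): sum1=114, sum2=177
Checksum = sum2·256 + sum1 = 177·256 + 114 = 45426 = 0xB172.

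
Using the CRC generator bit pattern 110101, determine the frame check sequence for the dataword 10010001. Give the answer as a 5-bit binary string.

10000

Append 5 zeros: 1001000100000. Divide by 110101 (XOR where the leading bit is 1):
  pos 0: 100100 XOR 110101 = 010001
  pos 1: 100010 XOR 110101 = 010111
  pos 2: 101111 XOR 110101 = 011010
  pos 3: 110100 XOR 110101 = 000001
Remainder (last 5 bits) = 10000. This is the CRC / FCS.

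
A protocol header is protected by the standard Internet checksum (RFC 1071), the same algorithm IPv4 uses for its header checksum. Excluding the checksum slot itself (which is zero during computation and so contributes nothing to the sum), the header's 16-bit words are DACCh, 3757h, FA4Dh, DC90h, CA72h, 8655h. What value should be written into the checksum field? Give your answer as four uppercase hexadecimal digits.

C634

One's-complement addition (fold any carry out of bit 15 back into bit 0):
  0xDACC + 0x3757 = 0x11223 → wrap carry → 0x1224
  0x1224 + 0xFA4D = 0x10C71 → wrap carry → 0x0C72
  0x0C72 + 0xDC90 = 0x0E902
  0xE902 + 0xCA72 = 0x1B374 → wrap carry → 0xB375
  0xB375 + 0x8655 = 0x139CA → wrap carry → 0x39CB
One's-complement sum = 0x39CB.
Checksum = ~0x39CB & 0xFFFF = 0xC634.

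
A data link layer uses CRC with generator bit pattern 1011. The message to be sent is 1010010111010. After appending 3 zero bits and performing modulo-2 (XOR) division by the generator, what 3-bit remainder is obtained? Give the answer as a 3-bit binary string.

100

Append 3 zeros: 1010010111010000. Divide by 1011 (XOR where the leading bit is 1):
  pos 0: 1010 XOR 1011 = 0001
  pos 3: 1010 XOR 1011 = 0001
  pos 6: 1111 XOR 1011 = 0100
  pos 7: 1000 XOR 1011 = 0011
  pos 9: 1110 XOR 1011 = 0101
  pos 10: 1010 XOR 1011 = 0001
Remainder (last 3 bits) = 100. This is the CRC / FCS.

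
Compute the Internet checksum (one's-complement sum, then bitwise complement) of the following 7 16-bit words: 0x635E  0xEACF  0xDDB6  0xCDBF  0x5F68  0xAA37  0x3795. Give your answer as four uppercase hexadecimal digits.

One's-complement addition (fold any carry out of bit 15 back into bit 0):
  0x635E + 0xEACF = 0x14E2D → wrap carry → 0x4E2E
  0x4E2E + 0xDDB6 = 0x12BE4 → wrap carry → 0x2BE5
  0x2BE5 + 0xCDBF = 0x0F9A4
  0xF9A4 + 0x5F68 = 0x1590C → wrap carry → 0x590D
  0x590D + 0xAA37 = 0x10344 → wrap carry → 0x0345
  0x0345 + 0x3795 = 0x03ADA
One's-complement sum = 0x3ADA.
Checksum = ~0x3ADA & 0xFFFF = 0xC525.

C525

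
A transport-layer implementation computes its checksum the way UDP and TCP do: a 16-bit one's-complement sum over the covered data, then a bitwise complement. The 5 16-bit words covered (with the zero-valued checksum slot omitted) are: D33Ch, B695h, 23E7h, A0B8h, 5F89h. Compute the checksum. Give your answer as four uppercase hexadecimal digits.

5204

One's-complement addition (fold any carry out of bit 15 back into bit 0):
  0xD33C + 0xB695 = 0x189D1 → wrap carry → 0x89D2
  0x89D2 + 0x23E7 = 0x0ADB9
  0xADB9 + 0xA0B8 = 0x14E71 → wrap carry → 0x4E72
  0x4E72 + 0x5F89 = 0x0ADFB
One's-complement sum = 0xADFB.
Checksum = ~0xADFB & 0xFFFF = 0x5204.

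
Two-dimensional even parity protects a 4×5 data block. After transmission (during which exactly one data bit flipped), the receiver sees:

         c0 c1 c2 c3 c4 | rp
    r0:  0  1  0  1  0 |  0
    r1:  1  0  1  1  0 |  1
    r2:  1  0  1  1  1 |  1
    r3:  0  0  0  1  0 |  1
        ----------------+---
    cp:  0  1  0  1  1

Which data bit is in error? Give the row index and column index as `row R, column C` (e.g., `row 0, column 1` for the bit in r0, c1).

row 2, column 3

Recompute each row's even parity and compare to rp:
  r0: data parity 0, sent rp 0 → ok
  r1: data parity 1, sent rp 1 → ok
  r2: data parity 0, sent rp 1 → mismatch
  r3: data parity 1, sent rp 1 → ok
Recompute each column's even parity and compare to cp:
  c0: data parity 0, sent cp 0 → ok
  c1: data parity 1, sent cp 1 → ok
  c2: data parity 0, sent cp 0 → ok
  c3: data parity 0, sent cp 1 → mismatch
  c4: data parity 1, sent cp 1 → ok
Exactly one row (r2) and one column (c3) fail → the flipped bit is at their intersection.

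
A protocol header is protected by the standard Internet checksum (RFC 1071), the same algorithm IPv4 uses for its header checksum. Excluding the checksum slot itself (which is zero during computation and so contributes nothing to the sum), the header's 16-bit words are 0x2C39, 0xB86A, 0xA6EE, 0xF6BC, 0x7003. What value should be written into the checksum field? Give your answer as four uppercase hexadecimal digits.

0DAD

One's-complement addition (fold any carry out of bit 15 back into bit 0):
  0x2C39 + 0xB86A = 0x0E4A3
  0xE4A3 + 0xA6EE = 0x18B91 → wrap carry → 0x8B92
  0x8B92 + 0xF6BC = 0x1824E → wrap carry → 0x824F
  0x824F + 0x7003 = 0x0F252
One's-complement sum = 0xF252.
Checksum = ~0xF252 & 0xFFFF = 0x0DAD.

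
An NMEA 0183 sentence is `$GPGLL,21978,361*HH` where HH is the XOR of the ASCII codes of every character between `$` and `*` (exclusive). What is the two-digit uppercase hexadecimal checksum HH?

51

XOR the ASCII codes of the payload characters:
  'G' = 0x47 → acc = 0x47
  'P' = 0x50 → acc = 0x17
  'G' = 0x47 → acc = 0x50
  'L' = 0x4C → acc = 0x1C
  'L' = 0x4C → acc = 0x50
  ',' = 0x2C → acc = 0x7C
  '2' = 0x32 → acc = 0x4E
  '1' = 0x31 → acc = 0x7F
  '9' = 0x39 → acc = 0x46
  '7' = 0x37 → acc = 0x71
  '8' = 0x38 → acc = 0x49
  ',' = 0x2C → acc = 0x65
  '3' = 0x33 → acc = 0x56
  '6' = 0x36 → acc = 0x60
  '1' = 0x31 → acc = 0x51
Checksum = 0x51.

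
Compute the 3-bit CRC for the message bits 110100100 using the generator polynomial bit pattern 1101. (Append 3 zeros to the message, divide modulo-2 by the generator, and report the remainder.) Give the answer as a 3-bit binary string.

Append 3 zeros: 110100100000. Divide by 1101 (XOR where the leading bit is 1):
  pos 0: 1101 XOR 1101 = 0000
  pos 6: 1000 XOR 1101 = 0101
  pos 7: 1010 XOR 1101 = 0111
  pos 8: 1110 XOR 1101 = 0011
Remainder (last 3 bits) = 011. This is the CRC / FCS.

011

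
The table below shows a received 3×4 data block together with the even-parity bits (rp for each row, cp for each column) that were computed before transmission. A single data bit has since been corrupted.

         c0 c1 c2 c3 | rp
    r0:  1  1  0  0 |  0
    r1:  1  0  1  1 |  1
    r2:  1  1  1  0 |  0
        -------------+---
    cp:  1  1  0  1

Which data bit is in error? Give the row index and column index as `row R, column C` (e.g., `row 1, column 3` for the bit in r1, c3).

row 2, column 1

Recompute each row's even parity and compare to rp:
  r0: data parity 0, sent rp 0 → ok
  r1: data parity 1, sent rp 1 → ok
  r2: data parity 1, sent rp 0 → mismatch
Recompute each column's even parity and compare to cp:
  c0: data parity 1, sent cp 1 → ok
  c1: data parity 0, sent cp 1 → mismatch
  c2: data parity 0, sent cp 0 → ok
  c3: data parity 1, sent cp 1 → ok
Exactly one row (r2) and one column (c1) fail → the flipped bit is at their intersection.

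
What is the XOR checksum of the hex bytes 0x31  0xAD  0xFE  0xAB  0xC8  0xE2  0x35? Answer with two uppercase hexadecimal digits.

XOR the bytes together:
  start with 0x31
  0x31 ⊕ 0xAD = 0x9C
  0x9C ⊕ 0xFE = 0x62
  0x62 ⊕ 0xAB = 0xC9
  0xC9 ⊕ 0xC8 = 0x01
  0x01 ⊕ 0xE2 = 0xE3
  0xE3 ⊕ 0x35 = 0xD6

D6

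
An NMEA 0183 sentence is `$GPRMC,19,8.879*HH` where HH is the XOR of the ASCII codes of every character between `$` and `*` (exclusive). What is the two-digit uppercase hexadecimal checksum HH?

63

XOR the ASCII codes of the payload characters:
  'G' = 0x47 → acc = 0x47
  'P' = 0x50 → acc = 0x17
  'R' = 0x52 → acc = 0x45
  'M' = 0x4D → acc = 0x08
  'C' = 0x43 → acc = 0x4B
  ',' = 0x2C → acc = 0x67
  '1' = 0x31 → acc = 0x56
  '9' = 0x39 → acc = 0x6F
  ',' = 0x2C → acc = 0x43
  '8' = 0x38 → acc = 0x7B
  '.' = 0x2E → acc = 0x55
  '8' = 0x38 → acc = 0x6D
  '7' = 0x37 → acc = 0x5A
  '9' = 0x39 → acc = 0x63
Checksum = 0x63.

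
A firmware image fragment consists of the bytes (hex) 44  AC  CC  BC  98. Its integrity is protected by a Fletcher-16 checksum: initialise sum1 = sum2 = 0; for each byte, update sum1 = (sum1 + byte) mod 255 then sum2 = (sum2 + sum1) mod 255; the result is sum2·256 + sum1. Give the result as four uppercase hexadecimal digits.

Running sums (mod 255):
  after byte 0 (44): sum1=68, sum2=68
  after byte 1 (AC): sum1=240, sum2=53
  after byte 2 (CC): sum1=189, sum2=242
  after byte 3 (BC): sum1=122, sum2=109
  after byte 4 (98): sum1=19, sum2=128
Checksum = sum2·256 + sum1 = 128·256 + 19 = 32787 = 0x8013.

8013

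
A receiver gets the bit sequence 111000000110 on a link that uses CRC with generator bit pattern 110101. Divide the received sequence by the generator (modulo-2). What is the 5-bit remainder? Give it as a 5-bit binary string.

Modulo-2 division of 111000000110 by 110101:
  pos 0: 111000 XOR 110101 = 001101
  pos 2: 110100 XOR 110101 = 000001
Remainder = 10110 (nonzero — an error is detected).

10110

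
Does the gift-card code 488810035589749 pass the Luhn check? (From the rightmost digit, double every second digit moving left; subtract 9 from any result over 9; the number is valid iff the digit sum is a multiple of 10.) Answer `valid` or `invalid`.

valid

From the right, keep odd positions and double even positions (subtract 9 from any doubled value over 9):
  doubled (positions 2,4,...): 8 9 1 6 0 7 7 → sum 38
  kept (positions 1,3,...): 9 7 8 5 0 1 8 4 → sum 42
Total = 80.
80 mod 10 = 0, so the number is valid.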